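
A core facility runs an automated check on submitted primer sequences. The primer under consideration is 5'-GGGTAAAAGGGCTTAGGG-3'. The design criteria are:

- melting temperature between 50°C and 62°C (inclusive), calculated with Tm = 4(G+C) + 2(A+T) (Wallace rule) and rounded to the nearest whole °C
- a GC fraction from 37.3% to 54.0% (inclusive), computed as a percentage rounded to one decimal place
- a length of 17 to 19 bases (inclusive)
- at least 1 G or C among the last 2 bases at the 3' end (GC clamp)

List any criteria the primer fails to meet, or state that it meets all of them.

Fails: GC content.

Base counts: A=5, T=3, G=9, C=1 (length 18).
Tm: Tm = 2·8 + 4·10 = 56°C ✓
GC content: GC 10/18 = 55.6%, outside 37.3–54.0% ✗
length: length 18 ✓
GC clamp: 3' end GG has 2 G/C ✓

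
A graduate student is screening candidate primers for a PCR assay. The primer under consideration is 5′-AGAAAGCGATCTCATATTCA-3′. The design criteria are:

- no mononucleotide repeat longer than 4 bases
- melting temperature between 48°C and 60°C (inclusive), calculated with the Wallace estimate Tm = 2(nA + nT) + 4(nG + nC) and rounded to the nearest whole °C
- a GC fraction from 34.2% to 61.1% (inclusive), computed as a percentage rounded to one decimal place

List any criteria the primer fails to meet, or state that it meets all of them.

Meets all criteria.

Base counts: A=8, T=5, G=3, C=4 (length 20).
homopolymer run: longest run = 3 ✓
Tm: Tm = 2·13 + 4·7 = 54°C ✓
GC content: GC 7/20 = 35.0% ✓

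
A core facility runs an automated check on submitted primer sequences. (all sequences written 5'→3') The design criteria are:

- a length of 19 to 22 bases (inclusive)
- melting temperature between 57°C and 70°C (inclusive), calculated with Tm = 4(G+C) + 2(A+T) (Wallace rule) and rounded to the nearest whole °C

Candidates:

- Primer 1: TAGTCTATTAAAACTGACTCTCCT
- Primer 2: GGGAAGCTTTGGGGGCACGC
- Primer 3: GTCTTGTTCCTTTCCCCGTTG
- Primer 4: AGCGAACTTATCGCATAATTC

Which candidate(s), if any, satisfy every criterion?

Primer 2, Primer 3 and Primer 4.

Primer 1 (24 nt, A=7 T=9 G=2 C=6): length 24, outside 19–22 ✗; Tm = 2·16 + 4·8 = 64°C ✓ — fails.
Primer 2 (20 nt, A=3 T=3 G=10 C=4): length 20 ✓; Tm = 2·6 + 4·14 = 68°C ✓ — passes.
Primer 3 (21 nt, A=0 T=10 G=4 C=7): length 21 ✓; Tm = 2·10 + 4·11 = 64°C ✓ — passes.
Primer 4 (21 nt, A=7 T=6 G=3 C=5): length 21 ✓; Tm = 2·13 + 4·8 = 58°C ✓ — passes.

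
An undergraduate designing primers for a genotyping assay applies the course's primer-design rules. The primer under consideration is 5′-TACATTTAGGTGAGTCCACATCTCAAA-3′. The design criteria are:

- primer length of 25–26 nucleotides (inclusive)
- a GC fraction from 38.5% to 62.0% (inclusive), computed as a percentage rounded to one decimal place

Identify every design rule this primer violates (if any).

Fails: length, GC content.

Base counts: A=9, T=8, G=4, C=6 (length 27).
length: length 27, outside 25–26 ✗
GC content: GC 10/27 = 37.0%, outside 38.5–62.0% ✗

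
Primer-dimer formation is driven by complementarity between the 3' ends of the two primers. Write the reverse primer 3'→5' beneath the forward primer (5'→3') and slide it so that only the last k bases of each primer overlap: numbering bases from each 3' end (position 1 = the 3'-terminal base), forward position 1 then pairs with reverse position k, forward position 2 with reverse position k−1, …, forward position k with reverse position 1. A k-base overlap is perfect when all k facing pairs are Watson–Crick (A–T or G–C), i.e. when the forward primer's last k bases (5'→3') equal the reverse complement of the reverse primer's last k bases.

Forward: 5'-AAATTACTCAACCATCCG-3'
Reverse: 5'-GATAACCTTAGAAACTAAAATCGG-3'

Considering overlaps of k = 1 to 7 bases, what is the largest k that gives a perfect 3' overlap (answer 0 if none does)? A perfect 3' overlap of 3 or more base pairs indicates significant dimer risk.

Longest perfect overlap: 3 complementary base pairs; significant dimer risk (threshold 3).

Last 7 bases (5'→3') — forward …CCATCCG, reverse …AAATCGG.
Reverse complement of the reverse primer's last 7 bases: CCGATTT; its first k bases are the reverse complement of the reverse primer's last k bases, so a perfect k-base overlap needs the forward primer's last k bases to equal them.
Comparing (forward last k vs required): k=1: G vs C ✗; k=2: CG vs CC ✗; k=3: CCG vs CCG ✓; k=4: TCCG vs CCGA ✗; k=5: ATCCG vs CCGAT ✗; k=6: CATCCG vs CCGATT ✗; k=7: CCATCCG vs CCGATTT ✗.
Only k = 3 is perfect, so the longest perfect 3' overlap is 3.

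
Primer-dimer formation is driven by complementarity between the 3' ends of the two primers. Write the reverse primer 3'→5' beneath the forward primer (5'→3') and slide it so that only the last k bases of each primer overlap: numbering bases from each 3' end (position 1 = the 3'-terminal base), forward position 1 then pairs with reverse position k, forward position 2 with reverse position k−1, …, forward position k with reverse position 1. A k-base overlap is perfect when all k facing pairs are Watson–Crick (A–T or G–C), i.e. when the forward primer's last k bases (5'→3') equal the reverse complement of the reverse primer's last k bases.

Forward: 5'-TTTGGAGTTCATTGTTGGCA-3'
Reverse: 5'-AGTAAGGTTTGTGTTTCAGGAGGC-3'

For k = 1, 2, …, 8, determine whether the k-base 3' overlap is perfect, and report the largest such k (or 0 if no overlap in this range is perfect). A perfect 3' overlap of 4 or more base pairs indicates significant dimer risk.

Last 8 bases (5'→3') — forward …TGTTGGCA, reverse …CAGGAGGC.
Reverse complement of the reverse primer's last 8 bases: GCCTCCTG; its first k bases are the reverse complement of the reverse primer's last k bases, so a perfect k-base overlap needs the forward primer's last k bases to equal them.
Comparing (forward last k vs required): k=1: A vs G ✗; k=2: CA vs GC ✗; k=3: GCA vs GCC ✗; k=4: GGCA vs GCCT ✗; k=5: TGGCA vs GCCTC ✗; k=6: TTGGCA vs GCCTCC ✗; k=7: GTTGGCA vs GCCTCCT ✗; k=8: TGTTGGCA vs GCCTCCTG ✗.
No overlap length from 1 to 8 is perfect, so the longest perfect 3' overlap is 0.

Longest perfect overlap: 0 complementary base pairs; below the dimer-risk threshold (threshold 4).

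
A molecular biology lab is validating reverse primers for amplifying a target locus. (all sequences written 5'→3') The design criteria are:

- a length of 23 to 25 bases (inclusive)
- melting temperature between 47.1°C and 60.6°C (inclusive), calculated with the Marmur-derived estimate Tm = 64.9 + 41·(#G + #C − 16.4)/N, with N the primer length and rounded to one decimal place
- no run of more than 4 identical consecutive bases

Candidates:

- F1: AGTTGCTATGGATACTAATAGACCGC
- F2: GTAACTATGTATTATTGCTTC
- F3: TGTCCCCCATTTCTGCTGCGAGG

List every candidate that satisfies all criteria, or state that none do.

F1 (26 nt, A=8 T=7 G=6 C=5): length 26, outside 23–25 ✗; Tm = 64.9 + 41·(11 − 16.4)/26 = 56.4°C ✓; longest run = 2 ✓ — fails.
F2 (21 nt, A=5 T=10 G=3 C=3): length 21, outside 23–25 ✗; Tm = 64.9 + 41·(6 − 16.4)/21 = 44.6°C, outside 47.1–60.6°C ✗; longest run = 2 ✓ — fails.
F3 (23 nt, A=2 T=7 G=6 C=8): length 23 ✓; Tm = 64.9 + 41·(14 − 16.4)/23 = 60.6°C ✓; longest run = 5, exceeds 4 ✗ — fails.

None of the candidates satisfy all criteria.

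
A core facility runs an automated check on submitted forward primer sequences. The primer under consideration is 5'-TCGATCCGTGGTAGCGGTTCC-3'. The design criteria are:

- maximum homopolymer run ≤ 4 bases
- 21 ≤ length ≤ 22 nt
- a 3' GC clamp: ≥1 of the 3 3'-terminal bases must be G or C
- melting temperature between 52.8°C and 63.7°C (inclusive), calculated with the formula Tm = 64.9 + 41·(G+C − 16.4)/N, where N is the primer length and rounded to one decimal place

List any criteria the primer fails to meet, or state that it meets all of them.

Base counts: A=2, T=6, G=7, C=6 (length 21).
homopolymer run: longest run = 2 ✓
length: length 21 ✓
GC clamp: 3' end TCC has 2 G/C ✓
Tm: Tm = 64.9 + 41·(13 − 16.4)/21 = 58.3°C ✓

Meets all criteria.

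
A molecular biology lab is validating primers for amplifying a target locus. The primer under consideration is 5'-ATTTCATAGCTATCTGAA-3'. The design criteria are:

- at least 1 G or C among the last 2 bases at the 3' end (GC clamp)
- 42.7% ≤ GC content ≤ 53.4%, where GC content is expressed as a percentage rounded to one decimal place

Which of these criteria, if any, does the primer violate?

Base counts: A=6, T=7, G=2, C=3 (length 18).
GC clamp: 3' end AA has 0 G/C, need ≥1 ✗
GC content: GC 5/18 = 27.8%, outside 42.7–53.4% ✗

Fails: GC clamp, GC content.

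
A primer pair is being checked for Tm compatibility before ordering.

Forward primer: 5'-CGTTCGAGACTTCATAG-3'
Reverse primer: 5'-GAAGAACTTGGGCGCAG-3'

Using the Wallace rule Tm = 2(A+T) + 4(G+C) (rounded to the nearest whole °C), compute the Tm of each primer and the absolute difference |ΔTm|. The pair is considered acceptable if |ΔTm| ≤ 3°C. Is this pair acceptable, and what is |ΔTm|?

Forward: A=4 T=5 G=4 C=4 → Tm = 2·9 + 4·8 = 50°C.
Reverse: A=5 T=2 G=7 C=3 → Tm = 2·7 + 4·10 = 54°C.
|ΔTm| = |50 − 54| = 4°C, > 3°C.

|ΔTm| = 4°C; the pair is not acceptable.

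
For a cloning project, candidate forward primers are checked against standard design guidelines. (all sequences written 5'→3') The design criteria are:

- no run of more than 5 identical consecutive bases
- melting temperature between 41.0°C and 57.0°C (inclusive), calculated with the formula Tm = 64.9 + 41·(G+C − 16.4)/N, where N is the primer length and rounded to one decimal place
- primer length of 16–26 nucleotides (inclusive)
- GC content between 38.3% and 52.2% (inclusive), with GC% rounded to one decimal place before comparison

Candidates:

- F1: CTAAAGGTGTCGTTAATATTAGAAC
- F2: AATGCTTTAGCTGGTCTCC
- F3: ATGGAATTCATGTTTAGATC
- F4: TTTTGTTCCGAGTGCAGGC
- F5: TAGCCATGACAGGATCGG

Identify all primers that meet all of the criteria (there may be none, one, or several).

F1 (25 nt, A=9 T=8 G=5 C=3): longest run = 3 ✓; Tm = 64.9 + 41·(8 − 16.4)/25 = 51.1°C ✓; length 25 ✓; GC 8/25 = 32.0%, outside 38.3–52.2% ✗ — fails.
F2 (19 nt, A=3 T=7 G=4 C=5): longest run = 3 ✓; Tm = 64.9 + 41·(9 − 16.4)/19 = 48.9°C ✓; length 19 ✓; GC 9/19 = 47.4% ✓ — passes.
F3 (20 nt, A=6 T=8 G=4 C=2): longest run = 3 ✓; Tm = 64.9 + 41·(6 − 16.4)/20 = 43.6°C ✓; length 20 ✓; GC 6/20 = 30.0%, outside 38.3–52.2% ✗ — fails.
F4 (19 nt, A=2 T=7 G=6 C=4): longest run = 4 ✓; Tm = 64.9 + 41·(10 − 16.4)/19 = 51.1°C ✓; length 19 ✓; GC 10/19 = 52.6%, outside 38.3–52.2% ✗ — fails.
F5 (18 nt, A=5 T=3 G=6 C=4): longest run = 2 ✓; Tm = 64.9 + 41·(10 − 16.4)/18 = 50.3°C ✓; length 18 ✓; GC 10/18 = 55.6%, outside 38.3–52.2% ✗ — fails.

F2 only.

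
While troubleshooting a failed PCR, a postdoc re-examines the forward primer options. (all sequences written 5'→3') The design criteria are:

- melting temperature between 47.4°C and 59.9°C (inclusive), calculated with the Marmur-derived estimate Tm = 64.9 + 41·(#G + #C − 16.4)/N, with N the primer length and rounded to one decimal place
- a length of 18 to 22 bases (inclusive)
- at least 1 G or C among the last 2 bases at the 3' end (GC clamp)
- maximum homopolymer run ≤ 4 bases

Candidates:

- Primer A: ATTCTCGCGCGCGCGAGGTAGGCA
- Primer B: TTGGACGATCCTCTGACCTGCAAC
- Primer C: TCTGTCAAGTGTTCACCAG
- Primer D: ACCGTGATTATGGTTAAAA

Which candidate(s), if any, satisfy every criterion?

Primer C only.

Primer A (24 nt, A=4 T=4 G=9 C=7): Tm = 64.9 + 41·(16 − 16.4)/24 = 64.2°C, outside 47.4–59.9°C ✗; length 24, outside 18–22 ✗; 3' end CA has 1 G/C ✓; longest run = 2 ✓ — fails.
Primer B (24 nt, A=5 T=6 G=5 C=8): Tm = 64.9 + 41·(13 − 16.4)/24 = 59.1°C ✓; length 24, outside 18–22 ✗; 3' end AC has 1 G/C ✓; longest run = 2 ✓ — fails.
Primer C (19 nt, A=4 T=6 G=4 C=5): Tm = 64.9 + 41·(9 − 16.4)/19 = 48.9°C ✓; length 19 ✓; 3' end AG has 1 G/C ✓; longest run = 2 ✓ — passes.
Primer D (19 nt, A=7 T=6 G=4 C=2): Tm = 64.9 + 41·(6 − 16.4)/19 = 42.5°C, outside 47.4–59.9°C ✗; length 19 ✓; 3' end AA has 0 G/C, need ≥1 ✗; longest run = 4 ✓ — fails.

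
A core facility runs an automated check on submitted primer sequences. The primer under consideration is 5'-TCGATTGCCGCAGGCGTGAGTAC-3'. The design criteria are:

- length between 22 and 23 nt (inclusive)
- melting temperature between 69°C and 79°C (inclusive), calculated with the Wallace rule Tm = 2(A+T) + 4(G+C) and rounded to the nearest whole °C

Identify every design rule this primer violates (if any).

Base counts: A=4, T=5, G=8, C=6 (length 23).
length: length 23 ✓
Tm: Tm = 2·9 + 4·14 = 74°C ✓

Meets all criteria.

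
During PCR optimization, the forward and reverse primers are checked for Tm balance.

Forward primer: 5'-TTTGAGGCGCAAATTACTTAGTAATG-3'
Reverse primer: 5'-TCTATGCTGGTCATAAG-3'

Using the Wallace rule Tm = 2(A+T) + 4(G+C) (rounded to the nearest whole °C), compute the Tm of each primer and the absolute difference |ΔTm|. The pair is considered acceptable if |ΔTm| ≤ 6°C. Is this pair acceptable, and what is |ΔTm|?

Forward: A=8 T=9 G=6 C=3 → Tm = 2·17 + 4·9 = 70°C.
Reverse: A=4 T=6 G=4 C=3 → Tm = 2·10 + 4·7 = 48°C.
|ΔTm| = |70 − 48| = 22°C, > 6°C.

|ΔTm| = 22°C; the pair is not acceptable.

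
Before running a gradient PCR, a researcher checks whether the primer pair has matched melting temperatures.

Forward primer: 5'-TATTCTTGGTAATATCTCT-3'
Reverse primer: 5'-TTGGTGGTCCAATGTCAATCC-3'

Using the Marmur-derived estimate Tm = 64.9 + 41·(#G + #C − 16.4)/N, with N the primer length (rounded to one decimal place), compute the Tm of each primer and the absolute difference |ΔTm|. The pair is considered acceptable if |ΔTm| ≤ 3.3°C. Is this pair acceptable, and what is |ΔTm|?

|ΔTm| = 12.1°C; the pair is not acceptable.

Forward: G+C = 5, N = 19 → Tm = 64.9 + 41·(5 − 16.4)/19 = 40.3°C.
Reverse: G+C = 10, N = 21 → Tm = 64.9 + 41·(10 − 16.4)/21 = 52.4°C.
|ΔTm| = |40.3 − 52.4| = 12.1°C, > 3.3°C.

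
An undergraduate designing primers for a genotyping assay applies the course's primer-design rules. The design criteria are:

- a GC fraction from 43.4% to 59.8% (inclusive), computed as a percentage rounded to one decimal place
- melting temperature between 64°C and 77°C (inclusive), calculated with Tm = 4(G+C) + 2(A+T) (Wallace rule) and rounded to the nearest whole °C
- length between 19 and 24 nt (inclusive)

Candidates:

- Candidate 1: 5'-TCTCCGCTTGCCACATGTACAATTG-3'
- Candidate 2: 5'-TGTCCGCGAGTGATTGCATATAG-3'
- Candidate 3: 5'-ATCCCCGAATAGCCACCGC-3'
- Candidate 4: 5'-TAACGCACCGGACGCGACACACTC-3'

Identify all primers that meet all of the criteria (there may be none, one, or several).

Candidate 1 (25 nt, A=5 T=8 G=4 C=8): GC 12/25 = 48.0% ✓; Tm = 2·13 + 4·12 = 74°C ✓; length 25, outside 19–24 ✗ — fails.
Candidate 2 (23 nt, A=5 T=7 G=7 C=4): GC 11/23 = 47.8% ✓; Tm = 2·12 + 4·11 = 68°C ✓; length 23 ✓ — passes.
Candidate 3 (19 nt, A=5 T=2 G=3 C=9): GC 12/19 = 63.2%, outside 43.4–59.8% ✗; Tm = 2·7 + 4·12 = 62°C, outside 64–77°C ✗; length 19 ✓ — fails.
Candidate 4 (24 nt, A=7 T=2 G=5 C=10): GC 15/24 = 62.5%, outside 43.4–59.8% ✗; Tm = 2·9 + 4·15 = 78°C, outside 64–77°C ✗; length 24 ✓ — fails.

Candidate 2 only.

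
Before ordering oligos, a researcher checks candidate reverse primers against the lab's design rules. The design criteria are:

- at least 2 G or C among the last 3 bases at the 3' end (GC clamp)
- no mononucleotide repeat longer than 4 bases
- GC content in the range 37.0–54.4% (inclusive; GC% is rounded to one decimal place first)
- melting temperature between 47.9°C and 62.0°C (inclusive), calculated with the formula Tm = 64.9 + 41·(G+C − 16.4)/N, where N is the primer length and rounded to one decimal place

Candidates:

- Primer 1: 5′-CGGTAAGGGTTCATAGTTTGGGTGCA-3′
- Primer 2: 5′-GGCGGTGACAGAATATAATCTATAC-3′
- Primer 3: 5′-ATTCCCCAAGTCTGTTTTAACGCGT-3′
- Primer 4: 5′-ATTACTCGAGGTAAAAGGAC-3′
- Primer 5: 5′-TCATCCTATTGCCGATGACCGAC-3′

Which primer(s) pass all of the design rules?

Primer 1, Primer 3 and Primer 5.

Primer 1 (26 nt, A=5 T=8 G=10 C=3): 3' end GCA has 2 G/C ✓; longest run = 3 ✓; GC 13/26 = 50.0% ✓; Tm = 64.9 + 41·(13 − 16.4)/26 = 59.5°C ✓ — passes.
Primer 2 (25 nt, A=9 T=6 G=6 C=4): 3' end TAC has 1 G/C, need ≥2 ✗; longest run = 2 ✓; GC 10/25 = 40.0% ✓; Tm = 64.9 + 41·(10 − 16.4)/25 = 54.4°C ✓ — fails.
Primer 3 (25 nt, A=5 T=9 G=4 C=7): 3' end CGT has 2 G/C ✓; longest run = 4 ✓; GC 11/25 = 44.0% ✓; Tm = 64.9 + 41·(11 − 16.4)/25 = 56.0°C ✓ — passes.
Primer 4 (20 nt, A=8 T=4 G=5 C=3): 3' end GAC has 2 G/C ✓; longest run = 4 ✓; GC 8/20 = 40.0% ✓; Tm = 64.9 + 41·(8 − 16.4)/20 = 47.7°C, outside 47.9–62.0°C ✗ — fails.
Primer 5 (23 nt, A=5 T=6 G=4 C=8): 3' end GAC has 2 G/C ✓; longest run = 2 ✓; GC 12/23 = 52.2% ✓; Tm = 64.9 + 41·(12 − 16.4)/23 = 57.1°C ✓ — passes.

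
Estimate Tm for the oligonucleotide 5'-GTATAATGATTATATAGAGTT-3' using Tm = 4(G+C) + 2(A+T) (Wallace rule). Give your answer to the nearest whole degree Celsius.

Base counts: A=8, T=9, G=4, C=0 (length 21).
Tm = 2·(8+9) + 4·(4+0) = 2·17 + 4·4 = 34 + 16 = 50°C.

50°C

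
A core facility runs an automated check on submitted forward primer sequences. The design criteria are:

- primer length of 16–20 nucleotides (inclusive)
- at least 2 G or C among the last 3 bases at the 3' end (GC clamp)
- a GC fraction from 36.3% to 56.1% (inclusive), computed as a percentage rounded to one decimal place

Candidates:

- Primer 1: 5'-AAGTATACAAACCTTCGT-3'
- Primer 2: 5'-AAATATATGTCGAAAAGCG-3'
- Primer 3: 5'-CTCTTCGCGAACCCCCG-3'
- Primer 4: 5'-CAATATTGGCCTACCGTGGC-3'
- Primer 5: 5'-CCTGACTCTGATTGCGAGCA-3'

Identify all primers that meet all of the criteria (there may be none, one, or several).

Primer 4 and Primer 5.

Primer 1 (18 nt, A=7 T=5 G=2 C=4): length 18 ✓; 3' end CGT has 2 G/C ✓; GC 6/18 = 33.3%, outside 36.3–56.1% ✗ — fails.
Primer 2 (19 nt, A=9 T=4 G=4 C=2): length 19 ✓; 3' end GCG has 3 G/C ✓; GC 6/19 = 31.6%, outside 36.3–56.1% ✗ — fails.
Primer 3 (17 nt, A=2 T=3 G=3 C=9): length 17 ✓; 3' end CCG has 3 G/C ✓; GC 12/17 = 70.6%, outside 36.3–56.1% ✗ — fails.
Primer 4 (20 nt, A=4 T=5 G=5 C=6): length 20 ✓; 3' end GGC has 3 G/C ✓; GC 11/20 = 55.0% ✓ — passes.
Primer 5 (20 nt, A=4 T=5 G=5 C=6): length 20 ✓; 3' end GCA has 2 G/C ✓; GC 11/20 = 55.0% ✓ — passes.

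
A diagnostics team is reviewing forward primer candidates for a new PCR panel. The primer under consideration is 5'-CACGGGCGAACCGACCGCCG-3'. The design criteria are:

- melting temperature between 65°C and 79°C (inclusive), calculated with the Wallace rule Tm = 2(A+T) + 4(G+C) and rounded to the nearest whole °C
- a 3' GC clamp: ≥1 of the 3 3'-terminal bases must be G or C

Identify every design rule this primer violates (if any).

Base counts: A=4, T=0, G=7, C=9 (length 20).
Tm: Tm = 2·4 + 4·16 = 72°C ✓
GC clamp: 3' end CCG has 3 G/C ✓

Meets all criteria.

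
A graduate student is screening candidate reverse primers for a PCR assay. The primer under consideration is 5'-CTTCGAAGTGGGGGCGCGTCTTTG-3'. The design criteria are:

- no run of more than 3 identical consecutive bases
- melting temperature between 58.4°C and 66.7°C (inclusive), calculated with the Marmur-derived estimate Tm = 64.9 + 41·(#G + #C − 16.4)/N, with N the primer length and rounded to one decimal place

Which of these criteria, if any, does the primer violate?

Base counts: A=2, T=7, G=10, C=5 (length 24).
homopolymer run: longest run = 5, exceeds 3 ✗
Tm: Tm = 64.9 + 41·(15 − 16.4)/24 = 62.5°C ✓

Fails: homopolymer run.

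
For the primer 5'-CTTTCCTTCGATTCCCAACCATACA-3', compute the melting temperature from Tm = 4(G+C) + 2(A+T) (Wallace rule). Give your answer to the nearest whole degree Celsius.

Base counts: A=6, T=8, G=1, C=10 (length 25).
Tm = 2·(6+8) + 4·(1+10) = 2·14 + 4·11 = 28 + 44 = 72°C.

72°C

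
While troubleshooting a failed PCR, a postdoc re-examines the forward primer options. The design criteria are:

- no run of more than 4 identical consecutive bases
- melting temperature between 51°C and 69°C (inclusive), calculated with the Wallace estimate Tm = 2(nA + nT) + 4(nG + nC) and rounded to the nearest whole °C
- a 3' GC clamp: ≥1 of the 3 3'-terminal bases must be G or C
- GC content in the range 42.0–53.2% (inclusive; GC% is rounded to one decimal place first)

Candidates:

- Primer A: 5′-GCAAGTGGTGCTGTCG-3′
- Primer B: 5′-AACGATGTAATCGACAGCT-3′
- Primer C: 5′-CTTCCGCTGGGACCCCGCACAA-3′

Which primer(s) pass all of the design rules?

Primer A (16 nt, A=2 T=4 G=7 C=3): longest run = 2 ✓; Tm = 2·6 + 4·10 = 52°C ✓; 3' end TCG has 2 G/C ✓; GC 10/16 = 62.5%, outside 42.0–53.2% ✗ — fails.
Primer B (19 nt, A=7 T=4 G=4 C=4): longest run = 2 ✓; Tm = 2·11 + 4·8 = 54°C ✓; 3' end GCT has 2 G/C ✓; GC 8/19 = 42.1% ✓ — passes.
Primer C (22 nt, A=4 T=3 G=5 C=10): longest run = 4 ✓; Tm = 2·7 + 4·15 = 74°C, outside 51–69°C ✗; 3' end CAA has 1 G/C ✓; GC 15/22 = 68.2%, outside 42.0–53.2% ✗ — fails.

Primer B only.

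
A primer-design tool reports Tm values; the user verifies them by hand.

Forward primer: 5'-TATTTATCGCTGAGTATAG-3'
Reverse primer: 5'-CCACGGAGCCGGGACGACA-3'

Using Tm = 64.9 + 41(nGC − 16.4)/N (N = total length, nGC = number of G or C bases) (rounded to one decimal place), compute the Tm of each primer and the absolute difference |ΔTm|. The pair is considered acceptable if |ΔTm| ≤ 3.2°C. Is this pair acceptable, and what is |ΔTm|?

Forward: G+C = 6, N = 19 → Tm = 64.9 + 41·(6 − 16.4)/19 = 42.5°C.
Reverse: G+C = 14, N = 19 → Tm = 64.9 + 41·(14 − 16.4)/19 = 59.7°C.
|ΔTm| = |42.5 − 59.7| = 17.2°C, > 3.2°C.

|ΔTm| = 17.2°C; the pair is not acceptable.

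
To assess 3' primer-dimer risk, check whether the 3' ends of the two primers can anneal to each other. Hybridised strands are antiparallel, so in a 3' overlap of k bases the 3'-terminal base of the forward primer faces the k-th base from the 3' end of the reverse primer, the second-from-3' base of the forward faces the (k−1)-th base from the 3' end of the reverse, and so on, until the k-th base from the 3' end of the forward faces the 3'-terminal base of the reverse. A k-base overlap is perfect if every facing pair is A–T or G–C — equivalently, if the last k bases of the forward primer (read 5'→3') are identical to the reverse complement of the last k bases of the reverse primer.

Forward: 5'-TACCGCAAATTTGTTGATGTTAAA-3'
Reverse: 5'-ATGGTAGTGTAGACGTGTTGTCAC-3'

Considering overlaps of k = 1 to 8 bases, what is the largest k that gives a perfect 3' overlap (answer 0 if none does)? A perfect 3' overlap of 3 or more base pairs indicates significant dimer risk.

Last 8 bases (5'→3') — forward …ATGTTAAA, reverse …GTTGTCAC.
Reverse complement of the reverse primer's last 8 bases: GTGACAAC; its first k bases are the reverse complement of the reverse primer's last k bases, so a perfect k-base overlap needs the forward primer's last k bases to equal them.
Comparing (forward last k vs required): k=1: A vs G ✗; k=2: AA vs GT ✗; k=3: AAA vs GTG ✗; k=4: TAAA vs GTGA ✗; k=5: TTAAA vs GTGAC ✗; k=6: GTTAAA vs GTGACA ✗; k=7: TGTTAAA vs GTGACAA ✗; k=8: ATGTTAAA vs GTGACAAC ✗.
No overlap length from 1 to 8 is perfect, so the longest perfect 3' overlap is 0.

Longest perfect overlap: 0 complementary base pairs; below the dimer-risk threshold (threshold 3).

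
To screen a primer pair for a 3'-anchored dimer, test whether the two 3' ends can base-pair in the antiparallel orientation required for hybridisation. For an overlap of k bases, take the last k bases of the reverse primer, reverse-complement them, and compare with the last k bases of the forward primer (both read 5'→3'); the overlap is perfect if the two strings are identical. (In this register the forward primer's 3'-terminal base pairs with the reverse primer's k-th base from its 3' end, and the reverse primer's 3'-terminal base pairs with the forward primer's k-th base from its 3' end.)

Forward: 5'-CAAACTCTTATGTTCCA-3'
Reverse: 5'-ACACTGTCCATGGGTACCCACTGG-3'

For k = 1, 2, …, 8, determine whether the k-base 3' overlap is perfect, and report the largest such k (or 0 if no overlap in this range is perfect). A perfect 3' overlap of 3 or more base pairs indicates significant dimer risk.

Longest perfect overlap: 3 complementary base pairs; significant dimer risk (threshold 3).

Last 8 bases (5'→3') — forward …ATGTTCCA, reverse …CCCACTGG.
Reverse complement of the reverse primer's last 8 bases: CCAGTGGG; its first k bases are the reverse complement of the reverse primer's last k bases, so a perfect k-base overlap needs the forward primer's last k bases to equal them.
Comparing (forward last k vs required): k=1: A vs C ✗; k=2: CA vs CC ✗; k=3: CCA vs CCA ✓; k=4: TCCA vs CCAG ✗; k=5: TTCCA vs CCAGT ✗; k=6: GTTCCA vs CCAGTG ✗; k=7: TGTTCCA vs CCAGTGG ✗; k=8: ATGTTCCA vs CCAGTGGG ✗.
Only k = 3 is perfect, so the longest perfect 3' overlap is 3.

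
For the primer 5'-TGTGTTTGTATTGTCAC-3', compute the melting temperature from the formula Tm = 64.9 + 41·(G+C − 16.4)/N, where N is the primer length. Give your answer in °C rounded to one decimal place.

39.8°C

Base counts: A=2, T=9, G=4, C=2; G+C = 6, N = 17.
Tm = 64.9 + 41·(6 − 16.4)/17 = 64.9 + -426.40/17 = 39.8°C.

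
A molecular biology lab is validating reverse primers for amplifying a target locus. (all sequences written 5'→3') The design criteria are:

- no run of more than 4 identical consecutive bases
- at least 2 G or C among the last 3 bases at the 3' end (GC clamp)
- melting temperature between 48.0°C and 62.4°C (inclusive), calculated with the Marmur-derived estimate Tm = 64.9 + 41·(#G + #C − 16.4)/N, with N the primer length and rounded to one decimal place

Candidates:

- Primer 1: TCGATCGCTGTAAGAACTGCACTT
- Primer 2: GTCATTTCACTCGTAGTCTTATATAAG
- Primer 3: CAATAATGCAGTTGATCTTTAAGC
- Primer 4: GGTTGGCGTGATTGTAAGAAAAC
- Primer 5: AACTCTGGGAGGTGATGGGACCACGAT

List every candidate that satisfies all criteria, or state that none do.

Primer 3 only.

Primer 1 (24 nt, A=6 T=7 G=5 C=6): longest run = 2 ✓; 3' end CTT has 1 G/C, need ≥2 ✗; Tm = 64.9 + 41·(11 − 16.4)/24 = 55.7°C ✓ — fails.
Primer 2 (27 nt, A=7 T=11 G=4 C=5): longest run = 3 ✓; 3' end AAG has 1 G/C, need ≥2 ✗; Tm = 64.9 + 41·(9 − 16.4)/27 = 53.7°C ✓ — fails.
Primer 3 (24 nt, A=8 T=8 G=4 C=4): longest run = 3 ✓; 3' end AGC has 2 G/C ✓; Tm = 64.9 + 41·(8 − 16.4)/24 = 50.6°C ✓ — passes.
Primer 4 (23 nt, A=7 T=6 G=8 C=2): longest run = 4 ✓; 3' end AAC has 1 G/C, need ≥2 ✗; Tm = 64.9 + 41·(10 − 16.4)/23 = 53.5°C ✓ — fails.
Primer 5 (27 nt, A=7 T=5 G=10 C=5): longest run = 3 ✓; 3' end GAT has 1 G/C, need ≥2 ✗; Tm = 64.9 + 41·(15 − 16.4)/27 = 62.8°C, outside 48.0–62.4°C ✗ — fails.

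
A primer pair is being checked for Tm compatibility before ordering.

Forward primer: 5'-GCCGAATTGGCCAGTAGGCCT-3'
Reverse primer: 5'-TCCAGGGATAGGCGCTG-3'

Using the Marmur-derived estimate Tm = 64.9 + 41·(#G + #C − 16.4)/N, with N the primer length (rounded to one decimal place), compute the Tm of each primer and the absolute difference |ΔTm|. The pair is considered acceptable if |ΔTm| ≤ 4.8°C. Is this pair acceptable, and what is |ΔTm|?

|ΔTm| = 6.4°C; the pair is not acceptable.

Forward: G+C = 13, N = 21 → Tm = 64.9 + 41·(13 − 16.4)/21 = 58.3°C.
Reverse: G+C = 11, N = 17 → Tm = 64.9 + 41·(11 − 16.4)/17 = 51.9°C.
|ΔTm| = |58.3 − 51.9| = 6.4°C, > 4.8°C.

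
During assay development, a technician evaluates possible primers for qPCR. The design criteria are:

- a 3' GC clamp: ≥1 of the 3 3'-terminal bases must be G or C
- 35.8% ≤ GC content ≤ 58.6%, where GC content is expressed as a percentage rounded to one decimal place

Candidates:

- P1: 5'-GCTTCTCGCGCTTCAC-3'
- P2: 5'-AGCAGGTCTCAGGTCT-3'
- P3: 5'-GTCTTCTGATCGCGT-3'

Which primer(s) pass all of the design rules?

P1 (16 nt, A=1 T=5 G=3 C=7): 3' end CAC has 2 G/C ✓; GC 10/16 = 62.5%, outside 35.8–58.6% ✗ — fails.
P2 (16 nt, A=3 T=4 G=5 C=4): 3' end TCT has 1 G/C ✓; GC 9/16 = 56.3% ✓ — passes.
P3 (15 nt, A=1 T=6 G=4 C=4): 3' end CGT has 2 G/C ✓; GC 8/15 = 53.3% ✓ — passes.

P2 and P3.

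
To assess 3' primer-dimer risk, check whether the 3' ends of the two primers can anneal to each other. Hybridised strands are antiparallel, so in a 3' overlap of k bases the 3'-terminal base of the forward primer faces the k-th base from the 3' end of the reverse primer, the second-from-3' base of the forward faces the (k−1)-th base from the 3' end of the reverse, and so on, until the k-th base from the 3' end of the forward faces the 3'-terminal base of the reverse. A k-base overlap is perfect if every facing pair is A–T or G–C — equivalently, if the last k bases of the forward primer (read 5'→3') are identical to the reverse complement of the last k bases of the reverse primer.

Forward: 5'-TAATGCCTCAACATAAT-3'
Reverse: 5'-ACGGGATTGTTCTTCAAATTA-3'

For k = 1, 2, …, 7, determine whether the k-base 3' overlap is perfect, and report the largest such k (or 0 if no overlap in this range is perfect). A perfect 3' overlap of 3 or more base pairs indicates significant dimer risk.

Longest perfect overlap: 4 complementary base pairs; significant dimer risk (threshold 3).

Last 7 bases (5'→3') — forward …ACATAAT, reverse …CAAATTA.
Reverse complement of the reverse primer's last 7 bases: TAATTTG; its first k bases are the reverse complement of the reverse primer's last k bases, so a perfect k-base overlap needs the forward primer's last k bases to equal them.
Comparing (forward last k vs required): k=1: T vs T ✓; k=2: AT vs TA ✗; k=3: AAT vs TAA ✗; k=4: TAAT vs TAAT ✓; k=5: ATAAT vs TAATT ✗; k=6: CATAAT vs TAATTT ✗; k=7: ACATAAT vs TAATTTG ✗.
Perfect overlaps at k = 1, 4; the largest is 4.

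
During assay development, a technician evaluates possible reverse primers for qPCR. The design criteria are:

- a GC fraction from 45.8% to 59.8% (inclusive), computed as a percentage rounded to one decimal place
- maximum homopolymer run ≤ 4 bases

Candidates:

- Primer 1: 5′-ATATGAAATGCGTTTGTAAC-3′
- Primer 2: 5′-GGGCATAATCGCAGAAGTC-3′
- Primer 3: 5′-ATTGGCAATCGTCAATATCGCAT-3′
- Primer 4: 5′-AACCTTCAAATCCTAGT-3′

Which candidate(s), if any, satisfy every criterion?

Primer 1 (20 nt, A=7 T=7 G=4 C=2): GC 6/20 = 30.0%, outside 45.8–59.8% ✗; longest run = 3 ✓ — fails.
Primer 2 (19 nt, A=6 T=3 G=6 C=4): GC 10/19 = 52.6% ✓; longest run = 3 ✓ — passes.
Primer 3 (23 nt, A=7 T=7 G=4 C=5): GC 9/23 = 39.1%, outside 45.8–59.8% ✗; longest run = 2 ✓ — fails.
Primer 4 (17 nt, A=6 T=5 G=1 C=5): GC 6/17 = 35.3%, outside 45.8–59.8% ✗; longest run = 3 ✓ — fails.

Primer 2 only.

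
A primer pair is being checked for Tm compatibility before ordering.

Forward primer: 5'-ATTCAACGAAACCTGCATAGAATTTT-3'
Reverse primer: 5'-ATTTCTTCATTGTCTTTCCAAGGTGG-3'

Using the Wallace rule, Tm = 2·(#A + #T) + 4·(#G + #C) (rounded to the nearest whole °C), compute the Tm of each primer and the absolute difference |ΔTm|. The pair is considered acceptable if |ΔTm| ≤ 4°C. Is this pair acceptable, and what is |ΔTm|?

|ΔTm| = 4°C; the pair is acceptable.

Forward: A=10 T=8 G=3 C=5 → Tm = 2·18 + 4·8 = 68°C.
Reverse: A=4 T=12 G=5 C=5 → Tm = 2·16 + 4·10 = 72°C.
|ΔTm| = |68 − 72| = 4°C, ≤ 4°C.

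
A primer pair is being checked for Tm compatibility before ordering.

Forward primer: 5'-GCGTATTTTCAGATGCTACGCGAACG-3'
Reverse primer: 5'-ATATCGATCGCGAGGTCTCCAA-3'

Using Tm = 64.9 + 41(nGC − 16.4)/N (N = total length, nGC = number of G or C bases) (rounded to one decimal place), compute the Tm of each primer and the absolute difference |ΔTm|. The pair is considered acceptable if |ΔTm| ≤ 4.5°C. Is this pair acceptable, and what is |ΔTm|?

|ΔTm| = 4.7°C; the pair is not acceptable.

Forward: G+C = 13, N = 26 → Tm = 64.9 + 41·(13 − 16.4)/26 = 59.5°C.
Reverse: G+C = 11, N = 22 → Tm = 64.9 + 41·(11 − 16.4)/22 = 54.8°C.
|ΔTm| = |59.5 − 54.8| = 4.7°C, > 4.5°C.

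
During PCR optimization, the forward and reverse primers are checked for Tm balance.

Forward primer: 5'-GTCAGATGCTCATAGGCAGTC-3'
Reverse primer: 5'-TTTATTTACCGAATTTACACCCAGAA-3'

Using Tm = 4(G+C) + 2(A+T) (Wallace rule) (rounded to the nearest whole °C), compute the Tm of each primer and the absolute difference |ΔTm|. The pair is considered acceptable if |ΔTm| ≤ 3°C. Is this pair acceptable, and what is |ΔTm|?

Forward: A=5 T=5 G=6 C=5 → Tm = 2·10 + 4·11 = 64°C.
Reverse: A=9 T=9 G=2 C=6 → Tm = 2·18 + 4·8 = 68°C.
|ΔTm| = |64 − 68| = 4°C, > 3°C.

|ΔTm| = 4°C; the pair is not acceptable.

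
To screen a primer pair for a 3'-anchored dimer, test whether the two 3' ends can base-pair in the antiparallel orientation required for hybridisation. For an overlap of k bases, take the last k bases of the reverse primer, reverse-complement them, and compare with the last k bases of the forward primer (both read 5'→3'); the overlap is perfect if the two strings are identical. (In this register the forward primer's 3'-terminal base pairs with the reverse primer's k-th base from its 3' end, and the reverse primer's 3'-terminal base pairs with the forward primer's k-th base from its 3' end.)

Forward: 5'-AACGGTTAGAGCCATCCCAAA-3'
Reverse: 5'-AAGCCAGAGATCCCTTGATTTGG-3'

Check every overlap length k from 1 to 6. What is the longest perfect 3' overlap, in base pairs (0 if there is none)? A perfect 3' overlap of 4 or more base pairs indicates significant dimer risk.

Longest perfect overlap: 5 complementary base pairs; significant dimer risk (threshold 4).

Last 6 bases (5'→3') — forward …CCCAAA, reverse …ATTTGG.
Reverse complement of the reverse primer's last 6 bases: CCAAAT; its first k bases are the reverse complement of the reverse primer's last k bases, so a perfect k-base overlap needs the forward primer's last k bases to equal them.
Comparing (forward last k vs required): k=1: A vs C ✗; k=2: AA vs CC ✗; k=3: AAA vs CCA ✗; k=4: CAAA vs CCAA ✗; k=5: CCAAA vs CCAAA ✓; k=6: CCCAAA vs CCAAAT ✗.
Only k = 5 is perfect, so the longest perfect 3' overlap is 5.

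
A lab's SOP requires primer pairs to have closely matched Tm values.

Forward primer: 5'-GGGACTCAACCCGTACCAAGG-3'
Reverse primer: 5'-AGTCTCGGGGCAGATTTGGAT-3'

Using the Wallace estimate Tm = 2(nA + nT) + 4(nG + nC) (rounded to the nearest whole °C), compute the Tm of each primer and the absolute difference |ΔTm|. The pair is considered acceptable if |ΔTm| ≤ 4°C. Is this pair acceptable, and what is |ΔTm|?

|ΔTm| = 4°C; the pair is acceptable.

Forward: A=6 T=2 G=6 C=7 → Tm = 2·8 + 4·13 = 68°C.
Reverse: A=4 T=6 G=8 C=3 → Tm = 2·10 + 4·11 = 64°C.
|ΔTm| = |68 − 64| = 4°C, ≤ 4°C.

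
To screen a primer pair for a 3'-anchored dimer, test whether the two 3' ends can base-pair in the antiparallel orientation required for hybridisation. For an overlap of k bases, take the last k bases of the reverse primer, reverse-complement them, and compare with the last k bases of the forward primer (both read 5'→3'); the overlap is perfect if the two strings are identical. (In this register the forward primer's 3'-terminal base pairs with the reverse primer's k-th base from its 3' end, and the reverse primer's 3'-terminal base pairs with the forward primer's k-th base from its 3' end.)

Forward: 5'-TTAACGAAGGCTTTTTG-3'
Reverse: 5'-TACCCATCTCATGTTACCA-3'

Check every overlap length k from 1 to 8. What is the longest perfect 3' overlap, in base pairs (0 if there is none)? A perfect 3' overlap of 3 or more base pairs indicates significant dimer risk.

Last 8 bases (5'→3') — forward …GCTTTTTG, reverse …TGTTACCA.
Reverse complement of the reverse primer's last 8 bases: TGGTAACA; its first k bases are the reverse complement of the reverse primer's last k bases, so a perfect k-base overlap needs the forward primer's last k bases to equal them.
Comparing (forward last k vs required): k=1: G vs T ✗; k=2: TG vs TG ✓; k=3: TTG vs TGG ✗; k=4: TTTG vs TGGT ✗; k=5: TTTTG vs TGGTA ✗; k=6: TTTTTG vs TGGTAA ✗; k=7: CTTTTTG vs TGGTAAC ✗; k=8: GCTTTTTG vs TGGTAACA ✗.
Only k = 2 is perfect, so the longest perfect 3' overlap is 2.

Longest perfect overlap: 2 complementary base pairs; below the dimer-risk threshold (threshold 3).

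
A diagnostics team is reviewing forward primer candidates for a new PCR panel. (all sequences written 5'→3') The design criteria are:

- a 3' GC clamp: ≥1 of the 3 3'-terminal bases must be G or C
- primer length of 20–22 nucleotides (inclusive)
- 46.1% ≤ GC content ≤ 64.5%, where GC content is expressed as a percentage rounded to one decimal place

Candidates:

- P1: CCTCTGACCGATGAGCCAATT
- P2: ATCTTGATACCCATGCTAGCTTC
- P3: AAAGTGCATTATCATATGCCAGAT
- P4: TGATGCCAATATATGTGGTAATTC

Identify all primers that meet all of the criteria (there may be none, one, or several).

P1 (21 nt, A=5 T=5 G=4 C=7): 3' end ATT has 0 G/C, need ≥1 ✗; length 21 ✓; GC 11/21 = 52.4% ✓ — fails.
P2 (23 nt, A=5 T=8 G=3 C=7): 3' end TTC has 1 G/C ✓; length 23, outside 20–22 ✗; GC 10/23 = 43.5%, outside 46.1–64.5% ✗ — fails.
P3 (24 nt, A=9 T=7 G=4 C=4): 3' end GAT has 1 G/C ✓; length 24, outside 20–22 ✗; GC 8/24 = 33.3%, outside 46.1–64.5% ✗ — fails.
P4 (24 nt, A=7 T=9 G=5 C=3): 3' end TTC has 1 G/C ✓; length 24, outside 20–22 ✗; GC 8/24 = 33.3%, outside 46.1–64.5% ✗ — fails.

None of the candidates satisfy all criteria.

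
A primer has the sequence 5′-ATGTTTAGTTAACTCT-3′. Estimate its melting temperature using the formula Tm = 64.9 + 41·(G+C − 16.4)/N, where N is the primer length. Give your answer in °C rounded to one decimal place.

33.1°C

Base counts: A=4, T=8, G=2, C=2; G+C = 4, N = 16.
Tm = 64.9 + 41·(4 − 16.4)/16 = 64.9 + -508.40/16 = 33.1°C.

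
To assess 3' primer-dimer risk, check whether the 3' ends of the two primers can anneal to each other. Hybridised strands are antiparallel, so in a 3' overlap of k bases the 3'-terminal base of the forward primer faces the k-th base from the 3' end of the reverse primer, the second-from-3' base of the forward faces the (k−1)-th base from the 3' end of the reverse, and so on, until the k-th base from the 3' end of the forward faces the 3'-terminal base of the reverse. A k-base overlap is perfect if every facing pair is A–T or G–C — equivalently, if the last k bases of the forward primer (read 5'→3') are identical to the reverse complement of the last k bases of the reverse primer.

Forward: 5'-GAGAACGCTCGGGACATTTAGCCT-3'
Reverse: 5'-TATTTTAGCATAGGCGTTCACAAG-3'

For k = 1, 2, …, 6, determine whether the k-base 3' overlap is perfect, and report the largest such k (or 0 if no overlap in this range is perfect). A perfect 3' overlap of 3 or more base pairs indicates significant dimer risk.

Last 6 bases (5'→3') — forward …TAGCCT, reverse …CACAAG.
Reverse complement of the reverse primer's last 6 bases: CTTGTG; its first k bases are the reverse complement of the reverse primer's last k bases, so a perfect k-base overlap needs the forward primer's last k bases to equal them.
Comparing (forward last k vs required): k=1: T vs C ✗; k=2: CT vs CT ✓; k=3: CCT vs CTT ✗; k=4: GCCT vs CTTG ✗; k=5: AGCCT vs CTTGT ✗; k=6: TAGCCT vs CTTGTG ✗.
Only k = 2 is perfect, so the longest perfect 3' overlap is 2.

Longest perfect overlap: 2 complementary base pairs; below the dimer-risk threshold (threshold 3).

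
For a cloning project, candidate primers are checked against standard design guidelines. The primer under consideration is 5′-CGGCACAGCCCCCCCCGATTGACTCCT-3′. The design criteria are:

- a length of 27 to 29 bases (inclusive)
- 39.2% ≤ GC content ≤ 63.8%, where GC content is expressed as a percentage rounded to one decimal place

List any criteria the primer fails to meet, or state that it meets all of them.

Base counts: A=4, T=4, G=5, C=14 (length 27).
length: length 27 ✓
GC content: GC 19/27 = 70.4%, outside 39.2–63.8% ✗

Fails: GC content.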